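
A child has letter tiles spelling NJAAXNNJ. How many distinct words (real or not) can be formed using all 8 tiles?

1680

NJAAXNNJ has 8 letters with A appearing twice, J appearing twice, and N appearing 3 times.
The number of distinct arrangements is 8!/(3!·2!·2!) = 40320/24 = 1680.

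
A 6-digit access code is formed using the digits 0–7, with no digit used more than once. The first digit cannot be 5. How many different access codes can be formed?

The first digit has 8−1 = 7 choices (anything except 5).
The remaining 5 digits are filled from the other 7 symbols without repetition: 7 × 6 × 5 × 4 × 3 = 2520.
Total: 7 × 2520 = 17640.

17640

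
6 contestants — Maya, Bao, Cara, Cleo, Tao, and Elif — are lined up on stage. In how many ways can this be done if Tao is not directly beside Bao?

There are 6! = 720 arrangements in all. If Tao and Bao are adjacent, merging them into one block gives 2·(5)! = 240 arrangements.
So 720 − 240 = 480 arrangements keep them apart.

480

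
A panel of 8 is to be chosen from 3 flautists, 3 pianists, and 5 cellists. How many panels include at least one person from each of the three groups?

163

Total 8-person selections from all 11: C(11,8) = 165.
Selections missing a whole group: no flautists → C(8,8) = 1; no pianists → C(8,8) = 1; no cellists → C(6,8) = 0.
Add back selections omitting two groups (i.e. drawn from a single group): C(3,8) + C(3,8) + C(5,8) = 0.
By inclusion–exclusion: 165 − 2 + 0 = 163.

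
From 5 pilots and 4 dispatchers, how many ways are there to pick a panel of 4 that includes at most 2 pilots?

Split by how many pilots are chosen (0 through 2).
Sum: C(5,0)·C(4,4) + C(5,1)·C(4,3) + C(5,2)·C(4,2) = 1 + 20 + 60 = 81.

81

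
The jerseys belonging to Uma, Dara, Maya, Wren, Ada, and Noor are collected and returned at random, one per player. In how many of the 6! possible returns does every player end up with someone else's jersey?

265

Let Aᵢ be the assignments in which player i gets their old jersey. We want the size of the complement of A₁∪…∪A_6.
By inclusion–exclusion this is Σ_{j=0}^{6} (−1)^j C(6,j)·(6−j)!.
Computing: 720 − 720 + 360 − 120 + 30 − 6 + 1 = 265.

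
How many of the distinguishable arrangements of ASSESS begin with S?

Fix S in the first position and arrange the remaining 5 letters.
Those 5 letters have S appearing 3 times, giving (5)!/(3!) = 20.

20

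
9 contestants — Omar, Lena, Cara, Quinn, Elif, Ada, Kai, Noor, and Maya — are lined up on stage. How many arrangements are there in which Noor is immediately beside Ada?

80640

Place the 7 others and the Noor-Ada pair as 8 objects in a line; the pair has 2 internal arrangements.
So the count is 2·(8)! = 80640.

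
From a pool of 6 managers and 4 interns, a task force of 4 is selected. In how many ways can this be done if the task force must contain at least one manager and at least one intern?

194

Unrestricted: C(10,4) = 210 ways to pick any 4 of the 10.
Selections missing a whole group: no managers → C(4,4) = 1; no interns → C(6,4) = 15.
Both groups omitted at once is impossible, so 210 − 16 = 194.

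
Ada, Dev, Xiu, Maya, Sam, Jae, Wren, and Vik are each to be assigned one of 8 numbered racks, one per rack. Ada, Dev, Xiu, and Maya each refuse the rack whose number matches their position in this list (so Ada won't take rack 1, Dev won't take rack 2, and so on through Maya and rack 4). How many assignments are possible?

24024

Let Aᵢ (for 1 ≤ i ≤ 4) be the placements that put person i in their forbidden rack. Any j of these fix j positions, leaving (8−j)! ways to fill the rest, and there are C(4,j) ways to pick which j.
By inclusion–exclusion, the number of valid placements is Σ_{j=0}^{4} (−1)^j C(4,j)·(8−j)!.
Computing: 40320 − 20160 + 4320 − 480 + 24 = 24024.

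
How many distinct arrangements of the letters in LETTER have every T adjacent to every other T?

Treat the 2 copies of T as a single block. The multiset to arrange is then {TT, E, E, L, R}, 5 items in all.
That gives (5)!/(2!) = 60 arrangements.

60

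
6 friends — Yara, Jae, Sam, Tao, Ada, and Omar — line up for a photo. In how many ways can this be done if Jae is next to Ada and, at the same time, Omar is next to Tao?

96

Treat {Jae,Ada} as one block (2 orders) and {Omar,Tao} as another (2 orders).
That leaves 4 units to arrange: 2 × 2 × 4! = 4 × 24 = 96.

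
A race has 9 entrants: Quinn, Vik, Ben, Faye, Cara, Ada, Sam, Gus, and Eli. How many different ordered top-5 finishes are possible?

This is an ordered selection of 5 from 9: P(9,5).
That gives 9 × 8 × 7 × 6 × 5 = 15120.

15120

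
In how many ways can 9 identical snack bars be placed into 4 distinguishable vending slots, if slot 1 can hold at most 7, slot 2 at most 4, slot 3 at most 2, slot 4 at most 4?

70

Ignoring the caps, the number of non-negative solutions to x_1+…+x_4 = 9 is C(12,3) = 220.
Subtract solutions that violate a single cap (substitute x_i' = x_i − (cap_i+1)): x_1 ≥ 8 gives C(4,3) = 4; x_2 ≥ 5 gives C(7,3) = 35; x_3 ≥ 3 gives C(9,3) = 84; x_4 ≥ 5 gives C(7,3) = 35. Together 158.
Add back pairs where two caps are both exceeded: 0 + 0 + 0 + 4 + 0 + 4 = 8.
By inclusion–exclusion the count is 220 − 158 + 8 = 70.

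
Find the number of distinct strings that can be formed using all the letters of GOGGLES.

840

The 7 letters of GOGGLES have repeats: G appearing 3 times.
The number of distinct arrangements is 7!/(3!) = 5040/6 = 840.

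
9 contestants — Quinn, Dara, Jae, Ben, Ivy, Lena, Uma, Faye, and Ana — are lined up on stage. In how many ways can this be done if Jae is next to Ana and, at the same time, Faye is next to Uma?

20160

Treat {Jae,Ana} as one block (2 orders) and {Faye,Uma} as another (2 orders).
That leaves 7 units to arrange: 2 × 2 × 7! = 4 × 5040 = 20160.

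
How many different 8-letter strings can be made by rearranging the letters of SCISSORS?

The 8 letters of SCISSORS have repeats: S appearing 4 times.
Dividing 8! = 40320 by 4! = 24 for the repeated letters gives 1680.

1680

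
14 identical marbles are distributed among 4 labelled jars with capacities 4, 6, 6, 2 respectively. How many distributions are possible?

31

By stars and bars, unrestricted non-negative solutions to x_1+…+x_4 = 14 number C(14+3,3) = 680.
Subtract solutions that violate a single cap (substitute x_i' = x_i − (cap_i+1)): x_1 ≥ 5 gives C(12,3) = 220; x_2 ≥ 7 gives C(10,3) = 120; x_3 ≥ 7 gives C(10,3) = 120; x_4 ≥ 3 gives C(14,3) = 364. Together 824.
Add back pairs where two caps are both exceeded: 10 + 10 + 84 + 1 + 35 + 35 = 175.
By inclusion–exclusion the count is 680 − 824 + 175 = 31.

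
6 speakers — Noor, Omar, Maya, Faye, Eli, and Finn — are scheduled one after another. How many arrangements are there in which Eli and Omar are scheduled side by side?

Place the 4 others and the Eli-Omar pair as 5 objects in a line; the pair has 2 internal arrangements.
So the count is 2·(5)! = 240.

240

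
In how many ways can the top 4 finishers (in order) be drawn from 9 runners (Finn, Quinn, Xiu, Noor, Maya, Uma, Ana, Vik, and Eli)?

3024

There are 9 choices for 1st place, 8 for 2nd, and so on down to 6 for position 4.
That gives 9 × 8 × 7 × 6 = 3024.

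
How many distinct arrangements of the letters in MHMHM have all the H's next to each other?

4

Treat the 2 copies of H as a single block. The multiset to arrange is then {HH, M, M, M}, 4 items in all.
That gives (4)!/(3!) = 4 arrangements.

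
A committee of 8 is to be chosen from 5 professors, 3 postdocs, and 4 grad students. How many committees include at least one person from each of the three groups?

With no constraint there are C(12,8) = 495 possible selections.
Selections missing a whole group: no professors → C(7,8) = 0; no postdocs → C(9,8) = 9; no grad students → C(8,8) = 1.
Add back selections omitting two groups (i.e. drawn from a single group): C(5,8) + C(3,8) + C(4,8) = 0.
By inclusion–exclusion: 495 − 10 + 0 = 485.

485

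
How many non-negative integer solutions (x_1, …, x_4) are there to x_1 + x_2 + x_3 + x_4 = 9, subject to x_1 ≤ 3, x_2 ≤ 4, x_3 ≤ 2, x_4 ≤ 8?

59

Without the upper bounds there are C(12,3) = 220 ways to split 9 among 4 variables.
Subtract solutions that violate a single cap (substitute x_i' = x_i − (cap_i+1)): x_1 ≥ 4 gives C(8,3) = 56; x_2 ≥ 5 gives C(7,3) = 35; x_3 ≥ 3 gives C(9,3) = 84; x_4 ≥ 9 gives C(3,3) = 1. Together 176.
Add back pairs where two caps are both exceeded: 1 + 10 + 0 + 4 + 0 + 0 = 15.
By inclusion–exclusion the count is 220 − 176 + 15 = 59.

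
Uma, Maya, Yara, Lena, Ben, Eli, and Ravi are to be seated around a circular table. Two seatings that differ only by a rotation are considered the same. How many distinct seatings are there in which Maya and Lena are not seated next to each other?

480

All circular seatings of 7 people number (6)! = 720.
Those with Maya next to Lena: fuse the pair into one unit and seat 6 units around a circle — 2·(5)! = 240.
Subtracting, 720 − 240 = 480.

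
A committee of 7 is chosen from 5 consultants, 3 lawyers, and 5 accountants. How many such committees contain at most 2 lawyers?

1506

Split by how many lawyers are chosen (0 through 2).
Sum: C(3,0)·C(10,7) + C(3,1)·C(10,6) + C(3,2)·C(10,5) = 120 + 630 + 756 = 1506.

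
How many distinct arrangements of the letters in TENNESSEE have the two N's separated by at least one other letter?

2940

Total arrangements of TENNESSEE: 9!/(4!·2!·2!) = 3780.
If the two N's are adjacent, glue them into one block, leaving 8 items to arrange: (8)!/(4!·2!) = 840 ways.
Hence 3780 − 840 = 2940.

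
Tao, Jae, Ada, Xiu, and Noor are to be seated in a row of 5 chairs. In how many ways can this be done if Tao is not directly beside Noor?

72

Of the 5! = 120 arrangements, those with Tao and Noor adjacent number 2 × 4! = 48 (treat the pair as a block with 2 internal orders).
So 120 − 48 = 72 arrangements keep them apart.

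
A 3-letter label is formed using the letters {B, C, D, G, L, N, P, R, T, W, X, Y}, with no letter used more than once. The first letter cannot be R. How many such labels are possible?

The first letter has 12−1 = 11 choices (anything except R).
The remaining 2 letters are filled from the other 11 symbols without repetition: 11 × 10 = 110.
Total: 11 × 110 = 1210.

1210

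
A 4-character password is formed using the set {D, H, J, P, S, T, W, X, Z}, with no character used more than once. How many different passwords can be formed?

3024

This is a permutation of 4 out of 9: P(9,4) = 9!/5!.
9 × 8 × 7 × 6 = 3024.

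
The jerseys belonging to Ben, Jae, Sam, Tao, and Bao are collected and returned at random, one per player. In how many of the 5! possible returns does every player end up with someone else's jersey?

Count assignments avoiding every fixed point. For any j of the 5 players fixed to their old jersey, the other 5−j can be arranged in (5−j)! ways.
By inclusion–exclusion this is Σ_{j=0}^{5} (−1)^j C(5,j)·(5−j)!.
Computing: 120 − 120 + 60 − 20 + 5 − 1 = 44.

44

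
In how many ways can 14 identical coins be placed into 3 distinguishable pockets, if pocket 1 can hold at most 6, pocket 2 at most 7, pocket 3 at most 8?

Without the upper bounds there are C(16,2) = 120 ways to split 14 among 3 pockets.
Subtract solutions that violate a single cap (substitute x_i' = x_i − (cap_i+1)): x_1 ≥ 7 gives C(9,2) = 36; x_2 ≥ 8 gives C(8,2) = 28; x_3 ≥ 9 gives C(7,2) = 21. Together 85.
No two caps can be exceeded simultaneously, so the pair terms are all 0.
By inclusion–exclusion the count is 120 − 85 + 0 = 35.

35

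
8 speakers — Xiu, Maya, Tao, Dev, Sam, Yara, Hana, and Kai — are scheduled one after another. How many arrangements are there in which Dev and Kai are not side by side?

There are 8! = 40320 arrangements in all. If Dev and Kai are adjacent, merging them into one block gives 2·(7)! = 10080 arrangements.
Complementary counting: 40320 − 10080 = 30240.

30240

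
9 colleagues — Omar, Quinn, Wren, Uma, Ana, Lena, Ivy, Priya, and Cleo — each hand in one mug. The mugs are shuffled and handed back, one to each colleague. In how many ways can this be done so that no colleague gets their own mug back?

Count assignments avoiding every fixed point. For any j of the 9 colleagues fixed to their own mug, the other 9−j can be arranged in (9−j)! ways.
By inclusion–exclusion this is Σ_{j=0}^{9} (−1)^j C(9,j)·(9−j)!.
Computing: 362880 − 362880 + 181440 − 60480 + 15120 − 3024 + 504 − 72 + 9 − 1 = 133496.

133496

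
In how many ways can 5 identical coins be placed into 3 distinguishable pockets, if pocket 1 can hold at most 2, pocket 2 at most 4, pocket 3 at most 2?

By stars and bars, unrestricted non-negative solutions to x_1+…+x_3 = 5 number C(5+2,2) = 21.
Subtract solutions that violate a single cap (substitute x_i' = x_i − (cap_i+1)): x_1 ≥ 3 gives C(4,2) = 6; x_2 ≥ 5 gives C(2,2) = 1; x_3 ≥ 3 gives C(4,2) = 6. Together 13.
No two caps can be exceeded simultaneously, so the pair terms are all 0.
By inclusion–exclusion the count is 21 − 13 + 0 = 8.

8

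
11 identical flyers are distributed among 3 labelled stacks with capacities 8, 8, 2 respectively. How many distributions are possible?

By stars and bars, unrestricted non-negative solutions to x_1+…+x_3 = 11 number C(11+2,2) = 78.
Subtract solutions that violate a single cap (substitute x_i' = x_i − (cap_i+1)): x_1 ≥ 9 gives C(4,2) = 6; x_2 ≥ 9 gives C(4,2) = 6; x_3 ≥ 3 gives C(10,2) = 45. Together 57.
No two caps can be exceeded simultaneously, so the pair terms are all 0.
By inclusion–exclusion the count is 78 − 57 + 0 = 21.

21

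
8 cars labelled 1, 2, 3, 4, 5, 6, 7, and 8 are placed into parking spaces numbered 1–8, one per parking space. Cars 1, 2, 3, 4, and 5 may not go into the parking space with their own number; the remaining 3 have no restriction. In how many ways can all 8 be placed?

21234

Let Aᵢ (for 1 ≤ i ≤ 5) be the placements that put car i in its forbidden parking space. Any j of these fix j positions, leaving (8−j)! ways to fill the rest, and there are C(5,j) ways to pick which j.
By inclusion–exclusion, the number of valid placements is Σ_{j=0}^{5} (−1)^j C(5,j)·(8−j)!.
Computing: 40320 − 25200 + 7200 − 1200 + 120 − 6 = 21234.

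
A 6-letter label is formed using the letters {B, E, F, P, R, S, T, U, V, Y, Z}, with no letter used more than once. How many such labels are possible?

332640

Choose and order 6 of the 11 symbols: the first letter has 11 options, the next 10, and so on down to 6.
11 × 10 × 9 × 8 × 7 × 6 = 332640.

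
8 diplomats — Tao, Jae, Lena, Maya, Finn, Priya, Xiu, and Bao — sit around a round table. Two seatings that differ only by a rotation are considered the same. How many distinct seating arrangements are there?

Fix one person's seat to break rotational symmetry; the remaining 7 people can be arranged in (7)! = 5040 ways.

5040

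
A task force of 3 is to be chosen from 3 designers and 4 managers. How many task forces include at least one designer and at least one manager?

Total 3-person selections from all 7: C(7,3) = 35.
Selections missing a whole group: no designers → C(4,3) = 4; no managers → C(3,3) = 1.
Both groups omitted at once is impossible, so 35 − 5 = 30.

30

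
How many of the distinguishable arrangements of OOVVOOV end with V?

With the last slot taken by V, it remains to arrange the other 6 letters (OOVOOV).
Those 6 letters have O appearing 4 times and V appearing twice, giving (6)!/(4!·2!) = 15.

15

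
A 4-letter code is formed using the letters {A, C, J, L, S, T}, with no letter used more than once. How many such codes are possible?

360

Choose and order 4 of the 6 symbols: the first letter has 6 options, the next 5, then 4, 3.
6 × 5 × 4 × 3 = 360.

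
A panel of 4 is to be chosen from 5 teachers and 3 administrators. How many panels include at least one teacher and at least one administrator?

With no constraint there are C(8,4) = 70 possible selections.
Selections missing a whole group: no teachers → C(3,4) = 0; no administrators → C(5,4) = 5.
Both groups omitted at once is impossible, so 70 − 5 = 65.

65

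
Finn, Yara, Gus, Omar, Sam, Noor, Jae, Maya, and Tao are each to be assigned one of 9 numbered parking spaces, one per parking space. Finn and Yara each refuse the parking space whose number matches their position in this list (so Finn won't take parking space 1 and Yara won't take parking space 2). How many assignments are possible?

Let Aᵢ (for i ∈ {1, 2}) be the placements that put person i in their forbidden parking space. Any j of these fix j positions, leaving (9−j)! ways to fill the rest, and there are C(2,j) ways to pick which j.
By inclusion–exclusion, the number of valid placements is Σ_{j=0}^{2} (−1)^j C(2,j)·(9−j)!.
Computing: 362880 − 80640 + 5040 = 287280.

287280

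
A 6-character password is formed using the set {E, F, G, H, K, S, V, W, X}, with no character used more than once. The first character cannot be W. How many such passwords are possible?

53760

The first character has 9−1 = 8 choices (anything except W).
The remaining 5 characters are filled from the other 8 symbols without repetition: 8 × 7 × 6 × 5 × 4 = 6720.
Total: 8 × 6720 = 53760.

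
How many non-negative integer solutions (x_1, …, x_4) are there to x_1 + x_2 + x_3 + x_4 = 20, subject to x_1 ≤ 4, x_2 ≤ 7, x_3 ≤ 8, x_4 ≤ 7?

By stars and bars, unrestricted non-negative solutions to x_1+…+x_4 = 20 number C(20+3,3) = 1771.
Subtract solutions that violate a single cap (substitute x_i' = x_i − (cap_i+1)): x_1 ≥ 5 gives C(18,3) = 816; x_2 ≥ 8 gives C(15,3) = 455; x_3 ≥ 9 gives C(14,3) = 364; x_4 ≥ 8 gives C(15,3) = 455. Together 2090.
Add back pairs where two caps are both exceeded: 120 + 84 + 120 + 20 + 35 + 20 = 399.
By inclusion–exclusion the count is 1771 − 2090 + 399 = 80.

80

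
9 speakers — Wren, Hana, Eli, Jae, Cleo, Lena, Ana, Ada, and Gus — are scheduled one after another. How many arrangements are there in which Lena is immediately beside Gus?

80640

Treat {Lena, Gus} as a single unit. There are 8 units to order, and the pair itself can be ordered 2 ways.
That gives 2 × 8! = 2 × 40320 = 80640.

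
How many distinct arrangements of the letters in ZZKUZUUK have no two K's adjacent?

420

There are 8!/(3!·3!·2!) = 560 arrangements of ZZKUZUUK in total.
If the two K's are adjacent, glue them into one block, leaving 7 items to arrange: (7)!/(3!·3!) = 140 ways.
Subtracting, 560 − 140 = 420 arrangements keep the K's apart.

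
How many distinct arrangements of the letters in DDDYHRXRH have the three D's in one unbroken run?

1260

Treat the 3 copies of D as a single block. The multiset to arrange is then {DDD, H, H, R, R, X, Y}, 7 items in all.
That gives (7)!/(2!·2!) = 1260 arrangements.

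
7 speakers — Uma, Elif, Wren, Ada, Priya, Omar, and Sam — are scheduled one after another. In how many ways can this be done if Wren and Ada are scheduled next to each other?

1440

Place the 5 others and the Wren-Ada pair as 6 objects in a line; the pair has 2 internal arrangements.
So the count is 2·(6)! = 1440.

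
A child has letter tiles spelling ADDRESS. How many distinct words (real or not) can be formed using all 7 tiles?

ADDRESS has 7 letters with D appearing twice and S appearing twice.
The number of distinct arrangements is 7!/(2!·2!) = 5040/4 = 1260.

1260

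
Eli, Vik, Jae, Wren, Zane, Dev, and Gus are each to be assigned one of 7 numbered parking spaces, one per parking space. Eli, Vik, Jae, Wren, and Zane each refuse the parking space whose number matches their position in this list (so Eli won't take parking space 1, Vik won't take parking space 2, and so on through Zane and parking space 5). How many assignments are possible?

2428

Let Aᵢ (for 1 ≤ i ≤ 5) be the placements that put person i in their forbidden parking space. Any j of these fix j positions, leaving (7−j)! ways to fill the rest, and there are C(5,j) ways to pick which j.
By inclusion–exclusion, the number of valid placements is Σ_{j=0}^{5} (−1)^j C(5,j)·(7−j)!.
Computing: 5040 − 3600 + 1200 − 240 + 30 − 2 = 2428.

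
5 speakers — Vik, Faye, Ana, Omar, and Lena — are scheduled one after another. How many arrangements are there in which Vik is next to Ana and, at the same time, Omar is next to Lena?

Treat {Vik,Ana} as one block (2 orders) and {Omar,Lena} as another (2 orders).
That leaves 3 units to arrange: 2 × 2 × 3! = 4 × 6 = 24.

24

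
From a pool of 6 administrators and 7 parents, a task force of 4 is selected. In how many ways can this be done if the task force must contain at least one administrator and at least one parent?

665

Total 4-person selections from all 13: C(13,4) = 715.
Selections missing a whole group: no administrators → C(7,4) = 35; no parents → C(6,4) = 15.
Both groups omitted at once is impossible, so 715 − 50 = 665.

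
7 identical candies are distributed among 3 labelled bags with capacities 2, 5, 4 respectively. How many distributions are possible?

By stars and bars, unrestricted non-negative solutions to x_1+…+x_3 = 7 number C(7+2,2) = 36.
Subtract solutions that violate a single cap (substitute x_i' = x_i − (cap_i+1)): x_1 ≥ 3 gives C(6,2) = 15; x_2 ≥ 6 gives C(3,2) = 3; x_3 ≥ 5 gives C(4,2) = 6. Together 24.
No two caps can be exceeded simultaneously, so the pair terms are all 0.
By inclusion–exclusion the count is 36 − 24 + 0 = 12.

12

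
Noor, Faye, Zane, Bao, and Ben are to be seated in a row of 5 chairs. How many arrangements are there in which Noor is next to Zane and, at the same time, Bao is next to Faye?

24

Treat {Noor,Zane} as one block (2 orders) and {Bao,Faye} as another (2 orders).
That leaves 3 units to arrange: 2 × 2 × 3! = 4 × 6 = 24.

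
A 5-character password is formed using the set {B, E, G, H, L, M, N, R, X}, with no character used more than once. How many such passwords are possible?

This is a permutation of 5 out of 9: P(9,5) = 9!/4!.
That product is 9 × 8 × 7 × 6 × 5 = 15120.

15120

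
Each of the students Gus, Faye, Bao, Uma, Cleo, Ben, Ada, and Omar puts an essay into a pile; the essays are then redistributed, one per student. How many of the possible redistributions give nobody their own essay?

14833

Count assignments avoiding every fixed point. For any j of the 8 students fixed to their own essay, the other 8−j can be arranged in (8−j)! ways.
By inclusion–exclusion this is Σ_{j=0}^{8} (−1)^j C(8,j)·(8−j)!.
Computing: 40320 − 40320 + 20160 − 6720 + 1680 − 336 + 56 − 8 + 1 = 14833.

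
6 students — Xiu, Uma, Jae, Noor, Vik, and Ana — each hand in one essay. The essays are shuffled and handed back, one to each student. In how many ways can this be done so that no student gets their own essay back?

265

Count assignments avoiding every fixed point. For any j of the 6 students fixed to their own essay, the other 6−j can be arranged in (6−j)! ways.
By inclusion–exclusion this is Σ_{j=0}^{6} (−1)^j C(6,j)·(6−j)!.
Computing: 720 − 720 + 360 − 120 + 30 − 6 + 1 = 265.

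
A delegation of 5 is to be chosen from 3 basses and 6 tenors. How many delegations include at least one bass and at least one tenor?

Total 5-person selections from all 9: C(9,5) = 126.
Subtract selections that omit an entire group: no basses → C(6,5) = 6; no tenors → C(3,5) = 0.
Both groups omitted at once is impossible, so 126 − 6 = 120.

120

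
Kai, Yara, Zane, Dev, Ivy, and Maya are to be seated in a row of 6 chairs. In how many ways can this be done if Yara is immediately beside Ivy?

240

Place the 4 others and the Yara-Ivy pair as 5 objects in a line; the pair has 2 internal arrangements.
That gives 2 × 5! = 2 × 120 = 240.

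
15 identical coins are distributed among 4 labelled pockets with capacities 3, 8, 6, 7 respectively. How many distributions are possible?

149

Without the upper bounds there are C(18,3) = 816 ways to split 15 among 4 pockets.
Subtract solutions that violate a single cap (substitute x_i' = x_i − (cap_i+1)): x_1 ≥ 4 gives C(14,3) = 364; x_2 ≥ 9 gives C(9,3) = 84; x_3 ≥ 7 gives C(11,3) = 165; x_4 ≥ 8 gives C(10,3) = 120. Together 733.
Add back pairs where two caps are both exceeded: 10 + 35 + 20 + 0 + 0 + 1 = 66.
By inclusion–exclusion the count is 816 − 733 + 66 = 149.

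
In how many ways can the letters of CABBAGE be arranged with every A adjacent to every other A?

360

Treat the 2 copies of A as a single block. The multiset to arrange is then {AA, B, B, C, E, G}, 6 items in all.
That gives (6)!/(2!) = 360 arrangements.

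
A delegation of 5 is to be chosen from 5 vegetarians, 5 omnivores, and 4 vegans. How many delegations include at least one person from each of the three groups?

1500

Unrestricted: C(14,5) = 2002 ways to pick any 5 of the 14.
Selections missing a whole group: no vegetarians → C(9,5) = 126; no omnivores → C(9,5) = 126; no vegans → C(10,5) = 252.
Add back selections omitting two groups (i.e. drawn from a single group): C(5,5) + C(5,5) + C(4,5) = 2.
By inclusion–exclusion: 2002 − 504 + 2 = 1500.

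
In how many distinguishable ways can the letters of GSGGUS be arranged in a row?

60

Letter multiplicities in GSGGUS: G×3, S×2, U×1.
Dividing 6! = 720 by 3!·2! = 12 for the repeated letters gives 60.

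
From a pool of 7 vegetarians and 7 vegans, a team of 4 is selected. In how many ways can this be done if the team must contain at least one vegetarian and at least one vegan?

931

Unrestricted: C(14,4) = 1001 ways to pick any 4 of the 14.
Subtract selections that omit an entire group: no vegetarians → C(7,4) = 35; no vegans → C(7,4) = 35.
Both groups omitted at once is impossible, so 1001 − 70 = 931.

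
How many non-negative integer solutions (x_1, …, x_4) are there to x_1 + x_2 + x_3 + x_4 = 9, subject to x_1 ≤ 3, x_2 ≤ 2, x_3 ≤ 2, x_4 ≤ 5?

Without the upper bounds there are C(12,3) = 220 ways to split 9 among 4 variables.
Subtract solutions that violate a single cap (substitute x_i' = x_i − (cap_i+1)): x_1 ≥ 4 gives C(8,3) = 56; x_2 ≥ 3 gives C(9,3) = 84; x_3 ≥ 3 gives C(9,3) = 84; x_4 ≥ 6 gives C(6,3) = 20. Together 244.
Add back pairs where two caps are both exceeded: 10 + 10 + 0 + 20 + 1 + 1 = 42.
By inclusion–exclusion the count is 220 − 244 + 42 = 18.

18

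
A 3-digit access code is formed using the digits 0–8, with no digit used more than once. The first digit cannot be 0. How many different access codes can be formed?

448

The first digit has 9−1 = 8 choices (anything except 0).
The remaining 2 digits are filled from the other 8 symbols without repetition: 8 × 7 = 56.
Total: 8 × 56 = 448.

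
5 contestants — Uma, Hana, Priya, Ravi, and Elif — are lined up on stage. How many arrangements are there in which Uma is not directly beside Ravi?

Of the 5! = 120 arrangements, those with Uma and Ravi adjacent number 2 × 4! = 48 (treat the pair as a block with 2 internal orders).
Complementary counting: 120 − 48 = 72.

72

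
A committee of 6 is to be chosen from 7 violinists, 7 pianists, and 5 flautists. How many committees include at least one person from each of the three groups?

22295

With no constraint there are C(19,6) = 27132 possible selections.
Subtract selections that omit an entire group: no violinists → C(12,6) = 924; no pianists → C(12,6) = 924; no flautists → C(14,6) = 3003.
Add back selections omitting two groups (i.e. drawn from a single group): C(7,6) + C(7,6) + C(5,6) = 14.
By inclusion–exclusion: 27132 − 4851 + 14 = 22295.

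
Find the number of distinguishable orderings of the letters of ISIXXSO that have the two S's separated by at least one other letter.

There are 7!/(2!·2!·2!) = 630 arrangements of ISIXXSO in total.
Arrangements with the S's together: treat SS as one letter, giving (6)!/(2!·2!) = 180.
Hence 630 − 180 = 450.

450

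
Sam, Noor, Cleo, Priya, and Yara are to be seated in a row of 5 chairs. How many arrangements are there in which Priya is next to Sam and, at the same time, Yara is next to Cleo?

Treat {Priya,Sam} as one block (2 orders) and {Yara,Cleo} as another (2 orders).
That leaves 3 units to arrange: 2 × 2 × 3! = 4 × 6 = 24.

24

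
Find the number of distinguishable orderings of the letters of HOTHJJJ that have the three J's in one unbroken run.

Treat the 3 copies of J as a single block. The multiset to arrange is then {JJJ, H, H, O, T}, 5 items in all.
That gives (5)!/(2!) = 60 arrangements.

60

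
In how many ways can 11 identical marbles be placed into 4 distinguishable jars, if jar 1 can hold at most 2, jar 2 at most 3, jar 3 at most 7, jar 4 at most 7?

Ignoring the caps, the number of non-negative solutions to x_1+…+x_4 = 11 is C(14,3) = 364.
Subtract solutions that violate a single cap (substitute x_i' = x_i − (cap_i+1)): x_1 ≥ 3 gives C(11,3) = 165; x_2 ≥ 4 gives C(10,3) = 120; x_3 ≥ 8 gives C(6,3) = 20; x_4 ≥ 8 gives C(6,3) = 20. Together 325.
Add back pairs where two caps are both exceeded: 35 + 1 + 1 + 0 + 0 + 0 = 37.
By inclusion–exclusion the count is 364 − 325 + 37 = 76.

76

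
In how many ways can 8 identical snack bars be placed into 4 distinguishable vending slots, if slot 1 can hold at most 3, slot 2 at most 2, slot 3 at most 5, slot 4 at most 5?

58

Without the upper bounds there are C(11,3) = 165 ways to split 8 among 4 vending slots.
Subtract solutions that violate a single cap (substitute x_i' = x_i − (cap_i+1)): x_1 ≥ 4 gives C(7,3) = 35; x_2 ≥ 3 gives C(8,3) = 56; x_3 ≥ 6 gives C(5,3) = 10; x_4 ≥ 6 gives C(5,3) = 10. Together 111.
Add back pairs where two caps are both exceeded: 4 + 0 + 0 + 0 + 0 + 0 = 4.
By inclusion–exclusion the count is 165 − 111 + 4 = 58.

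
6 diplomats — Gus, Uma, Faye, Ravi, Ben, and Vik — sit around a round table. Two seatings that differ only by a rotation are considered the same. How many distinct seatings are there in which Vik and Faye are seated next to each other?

Treat {Vik, Faye} as one unit (2 internal orders) and seat the resulting 5 units around the table: (4)! circular arrangements.
So 2 × (4)! = 2 × 24 = 48.

48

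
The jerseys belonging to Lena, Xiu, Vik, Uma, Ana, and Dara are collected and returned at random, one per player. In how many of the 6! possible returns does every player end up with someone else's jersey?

265

This is the derangement count D_6: permutations of 6 items with no fixed point.
By inclusion–exclusion this is Σ_{j=0}^{6} (−1)^j C(6,j)·(6−j)!.
Computing: 720 − 720 + 360 − 120 + 30 − 6 + 1 = 265.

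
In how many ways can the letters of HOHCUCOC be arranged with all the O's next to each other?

420

Treat the 2 copies of O as a single block. The multiset to arrange is then {OO, C, C, C, H, H, U}, 7 items in all.
That gives (7)!/(3!·2!) = 420 arrangements.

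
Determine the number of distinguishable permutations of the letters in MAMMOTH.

The 7 letters of MAMMOTH have repeats: M appearing 3 times.
The number of distinct arrangements is 7!/(3!) = 5040/6 = 840.

840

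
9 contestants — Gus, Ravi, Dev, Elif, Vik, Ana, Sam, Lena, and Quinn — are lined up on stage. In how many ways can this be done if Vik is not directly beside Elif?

There are 9! = 362880 arrangements in all. If Vik and Elif are adjacent, merging them into one block gives 2·(8)! = 80640 arrangements.
So 362880 − 80640 = 282240 arrangements keep them apart.

282240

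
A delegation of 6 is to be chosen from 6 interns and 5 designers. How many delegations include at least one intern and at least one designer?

Unrestricted: C(11,6) = 462 ways to pick any 6 of the 11.
Selections missing a whole group: no interns → C(5,6) = 0; no designers → C(6,6) = 1.
Both groups omitted at once is impossible, so 462 − 1 = 461.

461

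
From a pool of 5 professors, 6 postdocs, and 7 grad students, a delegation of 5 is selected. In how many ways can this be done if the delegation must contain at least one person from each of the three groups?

6055

Total 5-person selections from all 18: C(18,5) = 8568.
Selections missing a whole group: no professors → C(13,5) = 1287; no postdocs → C(12,5) = 792; no grad students → C(11,5) = 462.
Add back selections omitting two groups (i.e. drawn from a single group): C(5,5) + C(6,5) + C(7,5) = 28.
By inclusion–exclusion: 8568 − 2541 + 28 = 6055.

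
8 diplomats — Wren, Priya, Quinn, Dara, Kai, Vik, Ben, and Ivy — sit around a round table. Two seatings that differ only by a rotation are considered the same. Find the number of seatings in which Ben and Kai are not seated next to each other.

3600

Without the restriction there are (7)! = 5040 seatings.
Those with Ben next to Kai: fuse the pair into one unit and seat 7 units around a circle — 2·(6)! = 1440.
Subtracting, 5040 − 1440 = 3600.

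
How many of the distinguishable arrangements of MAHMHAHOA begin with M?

1120

With the first slot taken by M, it remains to arrange the other 8 letters (AHMHAHOA).
Those 8 letters have A appearing 3 times and H appearing 3 times, giving (8)!/(3!·3!) = 1120.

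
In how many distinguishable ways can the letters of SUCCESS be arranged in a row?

420

Letter multiplicities in SUCCESS: C×2, E×1, S×3, U×1.
The number of distinct arrangements is 7!/(3!·2!) = 5040/12 = 420.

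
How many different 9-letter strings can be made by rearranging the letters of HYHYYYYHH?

Letter multiplicities in HYHYYYYHH: H×4, Y×5.
So there are 9! / (5!·4!) = 126 distinguishable arrangements.

126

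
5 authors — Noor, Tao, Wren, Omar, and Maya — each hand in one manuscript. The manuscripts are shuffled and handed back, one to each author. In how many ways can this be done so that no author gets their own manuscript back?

This is the derangement count D_5: permutations of 5 items with no fixed point.
By inclusion–exclusion this is Σ_{j=0}^{5} (−1)^j C(5,j)·(5−j)!.
Computing: 120 − 120 + 60 − 20 + 5 − 1 = 44.

44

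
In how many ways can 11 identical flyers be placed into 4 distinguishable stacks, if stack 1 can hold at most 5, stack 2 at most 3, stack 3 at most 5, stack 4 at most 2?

Without the upper bounds there are C(14,3) = 364 ways to split 11 among 4 stacks.
Subtract solutions that violate a single cap (substitute x_i' = x_i − (cap_i+1)): x_1 ≥ 6 gives C(8,3) = 56; x_2 ≥ 4 gives C(10,3) = 120; x_3 ≥ 6 gives C(8,3) = 56; x_4 ≥ 3 gives C(11,3) = 165. Together 397.
Add back pairs where two caps are both exceeded: 4 + 0 + 10 + 4 + 35 + 10 = 63.
By inclusion–exclusion the count is 364 − 397 + 63 = 30.

30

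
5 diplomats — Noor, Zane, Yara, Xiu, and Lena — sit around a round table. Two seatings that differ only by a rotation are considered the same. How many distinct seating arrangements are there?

Around a circle, 5 distinct people have 5!/5 = (4)! = 24 rotationally distinct seatings.

24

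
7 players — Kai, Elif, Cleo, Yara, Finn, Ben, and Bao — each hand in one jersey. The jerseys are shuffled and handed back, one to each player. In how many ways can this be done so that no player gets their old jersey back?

1854

Let Aᵢ be the assignments in which player i gets their old jersey. We want the size of the complement of A₁∪…∪A_7.
By inclusion–exclusion this is Σ_{j=0}^{7} (−1)^j C(7,j)·(7−j)!.
Computing: 5040 − 5040 + 2520 − 840 + 210 − 42 + 7 − 1 = 1854.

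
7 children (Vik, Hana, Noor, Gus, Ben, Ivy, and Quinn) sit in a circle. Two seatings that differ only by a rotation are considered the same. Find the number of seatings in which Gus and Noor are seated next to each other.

240

Glue Gus and Noor into a block (2 internal orders). Seating 6 units around a circle gives (5)! arrangements.
So 2 × (5)! = 2 × 120 = 240.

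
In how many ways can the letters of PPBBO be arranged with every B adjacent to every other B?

Treat the 2 copies of B as a single block. The multiset to arrange is then {BB, O, P, P}, 4 items in all.
That gives (4)!/(2!) = 12 arrangements.

12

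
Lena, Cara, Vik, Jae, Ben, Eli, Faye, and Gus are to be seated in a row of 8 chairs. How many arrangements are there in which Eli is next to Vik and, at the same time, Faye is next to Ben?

Treat {Eli,Vik} as one block (2 orders) and {Faye,Ben} as another (2 orders).
That leaves 6 units to arrange: 2 × 2 × 6! = 4 × 720 = 2880.

2880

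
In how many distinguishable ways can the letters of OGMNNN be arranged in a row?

The 6 letters of OGMNNN have repeats: N appearing 3 times.
Dividing 6! = 720 by 3! = 6 for the repeated letters gives 120.

120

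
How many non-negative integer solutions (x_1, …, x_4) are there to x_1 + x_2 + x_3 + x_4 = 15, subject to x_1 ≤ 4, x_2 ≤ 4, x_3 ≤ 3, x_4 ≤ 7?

By stars and bars, unrestricted non-negative solutions to x_1+…+x_4 = 15 number C(15+3,3) = 816.
Subtract solutions that violate a single cap (substitute x_i' = x_i − (cap_i+1)): x_1 ≥ 5 gives C(13,3) = 286; x_2 ≥ 5 gives C(13,3) = 286; x_3 ≥ 4 gives C(14,3) = 364; x_4 ≥ 8 gives C(10,3) = 120. Together 1056.
Add back pairs where two caps are both exceeded: 56 + 84 + 10 + 84 + 10 + 20 = 264.
Subtract triples: 4 + 0 + 0 + 0 = 4.
By inclusion–exclusion the count is 816 − 1056 + 264 − 4 = 20.

20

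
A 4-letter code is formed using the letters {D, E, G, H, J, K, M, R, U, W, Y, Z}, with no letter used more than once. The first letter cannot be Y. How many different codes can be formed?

10890

The first letter has 12−1 = 11 choices (anything except Y).
The remaining 3 letters are filled from the other 11 symbols without repetition: 11 × 10 × 9 = 990.
Total: 11 × 990 = 10890.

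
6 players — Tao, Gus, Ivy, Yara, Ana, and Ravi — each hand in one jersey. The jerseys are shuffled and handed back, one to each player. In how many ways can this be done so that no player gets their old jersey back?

265

This is the derangement count D_6: permutations of 6 items with no fixed point.
By inclusion–exclusion this is Σ_{j=0}^{6} (−1)^j C(6,j)·(6−j)!.
Computing: 720 − 720 + 360 − 120 + 30 − 6 + 1 = 265.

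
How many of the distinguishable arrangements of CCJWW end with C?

12

Fix C in the last position and arrange the remaining 4 letters.
Those 4 letters have W appearing twice, giving (4)!/(2!) = 12.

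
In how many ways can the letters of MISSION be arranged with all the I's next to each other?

Treat the 2 copies of I as a single block. The multiset to arrange is then {II, M, N, O, S, S}, 6 items in all.
That gives (6)!/(2!) = 360 arrangements.

360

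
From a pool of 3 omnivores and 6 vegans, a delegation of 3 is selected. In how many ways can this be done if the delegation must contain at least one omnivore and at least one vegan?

Unrestricted: C(9,3) = 84 ways to pick any 3 of the 9.
Selections missing a whole group: no omnivores → C(6,3) = 20; no vegans → C(3,3) = 1.
Both groups omitted at once is impossible, so 84 − 21 = 63.

63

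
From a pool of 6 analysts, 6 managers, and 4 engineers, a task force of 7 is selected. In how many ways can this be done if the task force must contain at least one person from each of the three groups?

10408

Total 7-person selections from all 16: C(16,7) = 11440.
Subtract selections that omit an entire group: no analysts → C(10,7) = 120; no managers → C(10,7) = 120; no engineers → C(12,7) = 792.
Add back selections omitting two groups (i.e. drawn from a single group): C(6,7) + C(6,7) + C(4,7) = 0.
By inclusion–exclusion: 11440 − 1032 + 0 = 10408.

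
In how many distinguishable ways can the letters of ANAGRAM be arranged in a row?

The 7 letters of ANAGRAM have repeats: A appearing 3 times.
The number of distinct arrangements is 7!/(3!) = 5040/6 = 840.

840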